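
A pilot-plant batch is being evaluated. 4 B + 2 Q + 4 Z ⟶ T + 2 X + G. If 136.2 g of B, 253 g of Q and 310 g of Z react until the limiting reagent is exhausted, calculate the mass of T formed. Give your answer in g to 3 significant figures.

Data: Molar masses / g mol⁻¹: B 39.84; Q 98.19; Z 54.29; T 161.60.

138 g

n(B) = 136.2 / 39.84 = 3.419 mol
n(Q) = 253.0 / 98.19 = 2.577 mol
n(Z) = 310.0 / 54.29 = 5.710 mol
n/ν → B: 0.8548, Q: 1.289, Z: 1.428; B is limiting.
n(T) = (1/4) × 3.419 = 0.8548 mol
mass = 0.8548 × 161.60 = 138.1 g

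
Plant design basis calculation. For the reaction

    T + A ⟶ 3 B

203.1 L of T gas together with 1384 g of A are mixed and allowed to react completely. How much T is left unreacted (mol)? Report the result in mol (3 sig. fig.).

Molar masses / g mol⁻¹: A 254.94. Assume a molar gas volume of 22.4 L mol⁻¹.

n(T) = 203.1 / 22.4 = 9.067 mol
n(A) = 1384 / 254.94 = 5.429 mol
n/ν → T: 9.067, A: 5.429; A is limiting.
T consumed = (1/1) × 5.429 = 5.429 mol
T remaining = 9.067 − 5.429 = 3.638 mol

3.64 mol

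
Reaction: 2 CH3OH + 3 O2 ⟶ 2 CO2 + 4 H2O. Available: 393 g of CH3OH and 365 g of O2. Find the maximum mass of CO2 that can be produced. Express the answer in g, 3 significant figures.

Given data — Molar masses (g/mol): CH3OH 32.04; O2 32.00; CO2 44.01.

n(CH3OH) = 393.0 / 32.04 = 12.27 mol
n(O2) = 365.0 / 32.00 = 11.41 mol
n/ν for CH3OH = 12.27/2 = 6.135
n/ν for O2 = 11.41/3 = 3.803
Smallest n/ν is O2 → limiting reagent.
n(CO2) = (2/3) × 11.41 = 7.607 mol
mass = 7.607 × 44.01 = 334.8 g

335 g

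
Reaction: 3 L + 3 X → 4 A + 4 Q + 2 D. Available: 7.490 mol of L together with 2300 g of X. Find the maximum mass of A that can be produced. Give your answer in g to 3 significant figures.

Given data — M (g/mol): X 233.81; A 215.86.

2160 g

n(L) = 7.490 mol
n(X) = 2300 / 233.81 = 9.837 mol
n/ν for L = 7.490/3 = 2.497
n/ν for X = 9.837/3 = 3.279
Smallest n/ν is L → limiting reagent.
n(A) = (4/3) × 7.490 = 9.987 mol
mass = 9.987 × 215.86 = 2156 g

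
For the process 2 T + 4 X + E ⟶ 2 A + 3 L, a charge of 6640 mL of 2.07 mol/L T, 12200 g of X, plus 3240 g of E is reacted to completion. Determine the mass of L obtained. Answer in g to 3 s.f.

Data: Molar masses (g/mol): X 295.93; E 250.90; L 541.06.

11200 g

n(T) = 2.07 × 6640/1000 = 13.74 mol
n(X) = 12200 / 295.93 = 41.23 mol
n(E) = 3240 / 250.90 = 12.91 mol
n/ν → T: 6.870, X: 10.31, E: 12.91; T is limiting.
n(L) = (3/2) × 13.74 = 20.61 mol
mass = 20.61 × 541.06 = 11150 g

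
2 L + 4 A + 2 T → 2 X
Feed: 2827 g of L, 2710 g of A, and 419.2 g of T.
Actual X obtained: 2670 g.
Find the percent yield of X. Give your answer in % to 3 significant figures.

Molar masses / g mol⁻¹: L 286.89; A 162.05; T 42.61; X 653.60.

48.9 %

n(L) = 2827 / 286.89 = 9.854 mol
n(A) = 2710 / 162.05 = 16.72 mol
n(T) = 419.2 / 42.61 = 9.838 mol
n/ν → L: 4.927, A: 4.180, T: 4.919; A is limiting.
theoretical n(X) = (2/4) × 16.72 = 8.360 mol → 5464 g
% yield = 2670 / 5464 × 100 = 48.87 %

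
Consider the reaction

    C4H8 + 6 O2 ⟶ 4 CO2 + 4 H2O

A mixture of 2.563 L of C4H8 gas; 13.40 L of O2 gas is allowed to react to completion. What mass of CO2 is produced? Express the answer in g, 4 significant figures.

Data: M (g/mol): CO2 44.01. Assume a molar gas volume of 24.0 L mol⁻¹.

n(C4H8) = 2.563 / 24.0 = 0.1068 mol
n(O2) = 13.40 / 24.0 = 0.5583 mol
n/ν → C4H8: 0.1068, O2: 0.09305; O2 is limiting.
n(CO2) = (4/6) × 0.5583 = 0.3722 mol
mass = 0.3722 × 44.01 = 16.38 g

16.38 g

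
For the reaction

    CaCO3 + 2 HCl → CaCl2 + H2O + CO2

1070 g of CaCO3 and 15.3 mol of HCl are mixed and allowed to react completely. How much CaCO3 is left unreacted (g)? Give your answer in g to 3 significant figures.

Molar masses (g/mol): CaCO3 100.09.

304 g

n(CaCO3) = 1070 / 100.09 = 10.69 mol
n(HCl) = 15.30 mol
n/ν for CaCO3 = 10.69/1 = 10.69
n/ν for HCl = 15.30/2 = 7.650
Smallest n/ν is HCl → limiting reagent.
CaCO3 consumed = (1/2) × 15.30 = 7.650 mol
CaCO3 remaining = 10.69 − 7.650 = 3.040 mol
mass = 3.040 × 100.09 = 304.3 g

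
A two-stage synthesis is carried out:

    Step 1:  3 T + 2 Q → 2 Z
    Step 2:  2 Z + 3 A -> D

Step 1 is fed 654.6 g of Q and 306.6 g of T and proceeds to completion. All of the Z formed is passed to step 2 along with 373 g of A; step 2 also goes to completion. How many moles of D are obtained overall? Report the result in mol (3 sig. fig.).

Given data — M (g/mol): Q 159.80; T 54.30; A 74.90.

1.66 mol

Step 1:
n(Q) = 654.6 / 159.80 = 4.096 mol
n(T) = 306.6 / 54.30 = 5.646 mol
n/ν for Q = 4.096/2 = 2.048
n/ν for T = 5.646/3 = 1.882
Smallest n/ν is T → limiting reagent.
n(Z) produced = (2/3) × 5.646 = 3.764 mol
Step 2:
n(Z) available = 3.764 mol
n(A) = 373.0 / 74.90 = 4.980 mol
n/ν for Z = 3.764/2 = 1.882
n/ν for A = 4.980/3 = 1.660
Smallest n/ν is A → limiting reagent.
n(D) = (1/3) × 4.980 = 1.660 mol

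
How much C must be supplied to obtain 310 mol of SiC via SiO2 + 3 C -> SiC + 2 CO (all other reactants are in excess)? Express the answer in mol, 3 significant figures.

930 mol

n(SiC) = 310.0 mol
n(C) = (3/1) × 310.0 = 930.0 mol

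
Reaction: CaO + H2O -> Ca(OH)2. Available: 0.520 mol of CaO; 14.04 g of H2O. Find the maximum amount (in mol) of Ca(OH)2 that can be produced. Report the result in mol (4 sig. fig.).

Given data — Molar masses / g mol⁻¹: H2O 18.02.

n(CaO) = 0.5200 mol
n(H2O) = 14.04 / 18.02 = 0.7791 mol
n/ν for CaO = 0.5200/1 = 0.5200
n/ν for H2O = 0.7791/1 = 0.7791
Smallest n/ν is CaO → limiting reagent.
n(Ca(OH)2) = (1/1) × 0.5200 = 0.5200 mol

0.5200 mol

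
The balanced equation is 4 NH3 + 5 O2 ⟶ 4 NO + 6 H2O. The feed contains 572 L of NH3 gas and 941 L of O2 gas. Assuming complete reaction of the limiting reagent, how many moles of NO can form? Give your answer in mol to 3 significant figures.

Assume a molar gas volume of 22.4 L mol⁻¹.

n(NH3) = 572.0 / 22.4 = 25.54 mol
n(O2) = 941.0 / 22.4 = 42.01 mol
n/ν for NH3 = 25.54/4 = 6.385
n/ν for O2 = 42.01/5 = 8.402
Smallest n/ν is NH3 → limiting reagent.
n(NO) = (4/4) × 25.54 = 25.54 mol

25.5 mol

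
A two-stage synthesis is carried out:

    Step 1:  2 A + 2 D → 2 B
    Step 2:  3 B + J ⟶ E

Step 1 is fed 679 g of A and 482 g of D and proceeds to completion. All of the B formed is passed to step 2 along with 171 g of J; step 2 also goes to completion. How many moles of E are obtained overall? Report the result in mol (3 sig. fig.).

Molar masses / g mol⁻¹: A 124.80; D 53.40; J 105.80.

1.62 mol

Step 1:
n(A) = 679.0 / 124.80 = 5.441 mol
n(D) = 482.0 / 53.40 = 9.026 mol
n/ν → A: 2.721, D: 4.513; A is limiting.
n(B) produced = (2/2) × 5.441 = 5.441 mol
Step 2:
n(B) available = 5.441 mol
n(J) = 171.0 / 105.80 = 1.616 mol
n/ν → B: 1.814, J: 1.616; J is limiting.
n(E) = (1/1) × 1.616 = 1.616 mol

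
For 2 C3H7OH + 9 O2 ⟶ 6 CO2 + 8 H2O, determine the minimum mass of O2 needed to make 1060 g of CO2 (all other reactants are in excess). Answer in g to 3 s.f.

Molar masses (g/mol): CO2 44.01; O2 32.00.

1160 g

n(CO2) = 1060 / 44.01 = 24.09 mol
n(O2) = (9/6) × 24.09 = 36.14 mol
mass = 36.14 × 32.00 = 1156 g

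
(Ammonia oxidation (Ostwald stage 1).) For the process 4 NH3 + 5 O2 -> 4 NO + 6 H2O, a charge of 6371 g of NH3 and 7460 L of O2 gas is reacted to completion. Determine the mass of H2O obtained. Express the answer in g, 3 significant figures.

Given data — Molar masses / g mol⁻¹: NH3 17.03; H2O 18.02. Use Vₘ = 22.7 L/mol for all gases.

n(NH3) = 6371 / 17.03 = 374.1 mol
n(O2) = 7460 / 22.7 = 328.6 mol
n/ν for NH3 = 374.1/4 = 93.53
n/ν for O2 = 328.6/5 = 65.72
Smallest n/ν is O2 → limiting reagent.
n(H2O) = (6/5) × 328.6 = 394.3 mol
mass = 394.3 × 18.02 = 7105 g

7110 g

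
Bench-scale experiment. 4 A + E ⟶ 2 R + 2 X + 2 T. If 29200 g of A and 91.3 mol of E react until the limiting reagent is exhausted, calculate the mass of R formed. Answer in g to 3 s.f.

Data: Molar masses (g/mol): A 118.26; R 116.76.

n(A) = 29200 / 118.26 = 246.9 mol
n(E) = 91.30 mol
n/ν for A = 246.9/4 = 61.73
n/ν for E = 91.30/1 = 91.30
Smallest n/ν is A → limiting reagent.
n(R) = (2/4) × 246.9 = 123.5 mol
mass = 123.5 × 116.76 = 14420 g

14400 g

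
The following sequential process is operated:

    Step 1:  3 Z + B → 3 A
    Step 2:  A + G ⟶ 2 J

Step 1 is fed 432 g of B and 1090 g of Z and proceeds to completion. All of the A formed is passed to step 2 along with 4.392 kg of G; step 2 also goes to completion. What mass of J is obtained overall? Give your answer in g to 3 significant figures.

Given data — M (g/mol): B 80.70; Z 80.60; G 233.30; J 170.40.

Step 1:
n(B) = 432.0 / 80.70 = 5.353 mol
n(Z) = 1090 / 80.60 = 13.52 mol
n/ν → B: 5.353, Z: 4.507; Z is limiting.
n(A) produced = (3/3) × 13.52 = 13.52 mol
Step 2:
n(A) available = 13.52 mol
n(G) = 4.392×1000 / 233.30 = 18.83 mol
n/ν → A: 13.52, G: 18.83; A is limiting.
n(J) = (2/1) × 13.52 = 27.04 mol
mass = 27.04 × 170.40 = 4608 g

4610 g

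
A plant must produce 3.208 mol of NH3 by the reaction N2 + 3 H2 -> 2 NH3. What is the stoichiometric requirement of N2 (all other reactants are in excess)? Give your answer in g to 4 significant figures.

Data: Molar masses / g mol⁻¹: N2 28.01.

44.93 g

n(NH3) = 3.208 mol
n(N2) = (1/2) × 3.208 = 1.604 mol
mass = 1.604 × 28.01 = 44.93 g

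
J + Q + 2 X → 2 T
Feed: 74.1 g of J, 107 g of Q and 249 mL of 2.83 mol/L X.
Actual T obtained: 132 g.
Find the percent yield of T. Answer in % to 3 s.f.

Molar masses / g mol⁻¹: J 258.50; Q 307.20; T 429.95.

53.6 %

n(J) = 74.10 / 258.50 = 0.2867 mol
n(Q) = 107.0 / 307.20 = 0.3483 mol
n(X) = 2.83 × 249.0/1000 = 0.7047 mol
n/ν for J = 0.2867/1 = 0.2867
n/ν for Q = 0.3483/1 = 0.3483
n/ν for X = 0.7047/2 = 0.3524
Smallest n/ν is J → limiting reagent.
theoretical n(T) = (2/1) × 0.2867 = 0.5734 mol → 246.5 g
% yield = 132 / 246.5 × 100 = 53.55 %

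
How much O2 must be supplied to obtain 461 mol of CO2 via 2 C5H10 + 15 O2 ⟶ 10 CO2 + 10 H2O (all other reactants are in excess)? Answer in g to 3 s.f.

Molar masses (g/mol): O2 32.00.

22100 g

n(CO2) = 461.0 mol
n(O2) = (15/10) × 461.0 = 691.5 mol
mass = 691.5 × 32.00 = 22130 g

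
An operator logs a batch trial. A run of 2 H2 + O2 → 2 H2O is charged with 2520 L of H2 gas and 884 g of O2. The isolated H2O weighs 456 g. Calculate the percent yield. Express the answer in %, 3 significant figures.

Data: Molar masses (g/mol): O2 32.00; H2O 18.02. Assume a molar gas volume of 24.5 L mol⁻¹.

n(H2) = 2520 / 24.5 = 102.9 mol
n(O2) = 884.0 / 32.00 = 27.63 mol
n/ν for H2 = 102.9/2 = 51.45
n/ν for O2 = 27.63/1 = 27.63
Smallest n/ν is O2 → limiting reagent.
theoretical n(H2O) = (2/1) × 27.63 = 55.26 mol → 995.8 g
% yield = 456 / 995.8 × 100 = 45.79 %

45.8 %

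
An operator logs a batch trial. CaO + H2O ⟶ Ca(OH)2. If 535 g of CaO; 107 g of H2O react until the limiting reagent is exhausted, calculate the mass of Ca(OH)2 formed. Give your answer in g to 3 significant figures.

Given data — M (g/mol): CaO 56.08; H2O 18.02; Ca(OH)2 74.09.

440 g

n(CaO) = 535.0 / 56.08 = 9.540 mol
n(H2O) = 107.0 / 18.02 = 5.938 mol
n/ν for CaO = 9.540/1 = 9.540
n/ν for H2O = 5.938/1 = 5.938
Smallest n/ν is H2O → limiting reagent.
n(Ca(OH)2) = (1/1) × 5.938 = 5.938 mol
mass = 5.938 × 74.09 = 439.9 g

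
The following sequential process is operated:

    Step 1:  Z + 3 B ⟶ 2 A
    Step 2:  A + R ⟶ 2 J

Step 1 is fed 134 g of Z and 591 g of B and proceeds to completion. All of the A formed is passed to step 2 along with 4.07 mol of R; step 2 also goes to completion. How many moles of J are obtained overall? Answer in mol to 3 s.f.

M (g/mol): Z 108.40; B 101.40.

Step 1:
n(Z) = 134.0 / 108.40 = 1.236 mol
n(B) = 591.0 / 101.40 = 5.828 mol
n/ν → Z: 1.236, B: 1.943; Z is limiting.
n(A) produced = (2/1) × 1.236 = 2.472 mol
Step 2:
n(A) available = 2.472 mol
n(R) = 4.070 mol
n/ν → A: 2.472, R: 4.070; A is limiting.
n(J) = (2/1) × 2.472 = 4.944 mol

4.94 mol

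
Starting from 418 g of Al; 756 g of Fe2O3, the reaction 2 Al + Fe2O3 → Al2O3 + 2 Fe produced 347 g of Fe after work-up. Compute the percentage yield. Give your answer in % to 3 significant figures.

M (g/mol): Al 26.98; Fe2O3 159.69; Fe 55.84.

n(Al) = 418.0 / 26.98 = 15.49 mol
n(Fe2O3) = 756.0 / 159.69 = 4.734 mol
n/ν for Al = 15.49/2 = 7.745
n/ν for Fe2O3 = 4.734/1 = 4.734
Smallest n/ν is Fe2O3 → limiting reagent.
theoretical n(Fe) = (2/1) × 4.734 = 9.468 mol → 528.7 g
% yield = 347 / 528.7 × 100 = 65.63 %

65.6 %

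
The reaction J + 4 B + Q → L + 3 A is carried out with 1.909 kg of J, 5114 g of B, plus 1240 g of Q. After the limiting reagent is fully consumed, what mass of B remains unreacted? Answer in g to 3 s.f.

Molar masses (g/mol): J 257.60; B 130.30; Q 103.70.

n(J) = 1.909×1000 / 257.60 = 7.411 mol
n(B) = 5114 / 130.30 = 39.25 mol
n(Q) = 1240 / 103.70 = 11.96 mol
n/ν for J = 7.411/1 = 7.411
n/ν for B = 39.25/4 = 9.813
n/ν for Q = 11.96/1 = 11.96
Smallest n/ν is J → limiting reagent.
B consumed = (4/1) × 7.411 = 29.64 mol
B remaining = 39.25 − 29.64 = 9.610 mol
mass = 9.610 × 130.30 = 1252 g

1250 g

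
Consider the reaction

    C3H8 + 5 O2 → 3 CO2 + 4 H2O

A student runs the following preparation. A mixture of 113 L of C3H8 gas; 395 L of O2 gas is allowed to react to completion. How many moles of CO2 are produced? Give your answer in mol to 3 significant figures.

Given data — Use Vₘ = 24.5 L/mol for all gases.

9.67 mol

n(C3H8) = 113.0 / 24.5 = 4.612 mol
n(O2) = 395.0 / 24.5 = 16.12 mol
n/ν for C3H8 = 4.612/1 = 4.612
n/ν for O2 = 16.12/5 = 3.224
Smallest n/ν is O2 → limiting reagent.
n(CO2) = (3/5) × 16.12 = 9.672 mol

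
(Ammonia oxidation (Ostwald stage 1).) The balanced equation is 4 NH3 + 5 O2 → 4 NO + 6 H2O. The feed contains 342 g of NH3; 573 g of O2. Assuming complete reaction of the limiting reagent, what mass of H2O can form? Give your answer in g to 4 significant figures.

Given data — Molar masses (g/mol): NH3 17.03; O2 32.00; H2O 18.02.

n(NH3) = 342.0 / 17.03 = 20.08 mol
n(O2) = 573.0 / 32.00 = 17.91 mol
n/ν → NH3: 5.020, O2: 3.582; O2 is limiting.
n(H2O) = (6/5) × 17.91 = 21.49 mol
mass = 21.49 × 18.02 = 387.2 g

387.2 g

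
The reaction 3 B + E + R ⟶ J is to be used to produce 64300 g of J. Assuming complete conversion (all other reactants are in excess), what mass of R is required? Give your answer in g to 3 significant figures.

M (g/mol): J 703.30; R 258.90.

23700 g

n(J) = 64300 / 703.30 = 91.43 mol
n(R) = (1/1) × 91.43 = 91.43 mol
mass = 91.43 × 258.90 = 23670 g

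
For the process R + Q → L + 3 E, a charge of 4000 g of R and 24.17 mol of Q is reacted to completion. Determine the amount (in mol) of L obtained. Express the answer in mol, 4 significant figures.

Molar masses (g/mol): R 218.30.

n(R) = 4000 / 218.30 = 18.32 mol
n(Q) = 24.17 mol
n/ν → R: 18.32, Q: 24.17; R is limiting.
n(L) = (1/1) × 18.32 = 18.32 mol

18.32 mol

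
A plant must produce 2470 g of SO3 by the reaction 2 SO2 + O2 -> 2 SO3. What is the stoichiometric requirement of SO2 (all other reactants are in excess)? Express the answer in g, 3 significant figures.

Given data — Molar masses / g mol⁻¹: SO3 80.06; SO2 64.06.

1980 g

n(SO3) = 2470 / 80.06 = 30.85 mol
n(SO2) = (2/2) × 30.85 = 30.85 mol
mass = 30.85 × 64.06 = 1976 g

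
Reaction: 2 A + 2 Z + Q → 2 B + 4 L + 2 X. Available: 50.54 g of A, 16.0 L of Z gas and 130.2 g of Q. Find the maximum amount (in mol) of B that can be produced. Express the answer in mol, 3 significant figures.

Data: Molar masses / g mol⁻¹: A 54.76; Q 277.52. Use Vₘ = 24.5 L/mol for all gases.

n(A) = 50.54 / 54.76 = 0.9229 mol
n(Z) = 16.00 / 24.5 = 0.6531 mol
n(Q) = 130.2 / 277.52 = 0.4692 mol
n/ν for A = 0.9229/2 = 0.4615
n/ν for Z = 0.6531/2 = 0.3266
n/ν for Q = 0.4692/1 = 0.4692
Smallest n/ν is Z → limiting reagent.
n(B) = (2/2) × 0.6531 = 0.6531 mol

0.653 mol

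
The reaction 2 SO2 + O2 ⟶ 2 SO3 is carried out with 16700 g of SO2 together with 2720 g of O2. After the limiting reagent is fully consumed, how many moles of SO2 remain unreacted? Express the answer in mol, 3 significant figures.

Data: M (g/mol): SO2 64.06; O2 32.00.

90.7 mol

n(SO2) = 16700 / 64.06 = 260.7 mol
n(O2) = 2720 / 32.00 = 85.00 mol
n/ν for SO2 = 260.7/2 = 130.4
n/ν for O2 = 85.00/1 = 85.00
Smallest n/ν is O2 → limiting reagent.
SO2 consumed = (2/1) × 85.00 = 170.0 mol
SO2 remaining = 260.7 − 170.0 = 90.70 mol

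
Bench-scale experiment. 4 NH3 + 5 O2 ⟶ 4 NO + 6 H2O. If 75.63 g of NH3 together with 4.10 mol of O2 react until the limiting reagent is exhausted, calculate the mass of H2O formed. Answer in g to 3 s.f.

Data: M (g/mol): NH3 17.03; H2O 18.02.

n(NH3) = 75.63 / 17.03 = 4.441 mol
n(O2) = 4.100 mol
n/ν → NH3: 1.110, O2: 0.8200; O2 is limiting.
n(H2O) = (6/5) × 4.100 = 4.920 mol
mass = 4.920 × 18.02 = 88.66 g

88.7 g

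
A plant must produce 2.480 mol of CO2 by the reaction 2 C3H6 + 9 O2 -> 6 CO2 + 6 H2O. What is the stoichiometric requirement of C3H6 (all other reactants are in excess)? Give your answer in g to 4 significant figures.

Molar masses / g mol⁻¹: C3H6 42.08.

34.79 g

n(CO2) = 2.480 mol
n(C3H6) = (2/6) × 2.480 = 0.8267 mol
mass = 0.8267 × 42.08 = 34.79 g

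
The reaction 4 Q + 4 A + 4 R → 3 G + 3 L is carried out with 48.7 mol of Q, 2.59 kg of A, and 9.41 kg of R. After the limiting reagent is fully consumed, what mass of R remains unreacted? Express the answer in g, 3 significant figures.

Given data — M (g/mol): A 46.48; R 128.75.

3140 g

n(Q) = 48.70 mol
n(A) = 2.590×1000 / 46.48 = 55.72 mol
n(R) = 9.410×1000 / 128.75 = 73.09 mol
n/ν for Q = 48.70/4 = 12.18
n/ν for A = 55.72/4 = 13.93
n/ν for R = 73.09/4 = 18.27
Smallest n/ν is Q → limiting reagent.
R consumed = (4/4) × 48.70 = 48.70 mol
R remaining = 73.09 − 48.70 = 24.39 mol
mass = 24.39 × 128.75 = 3140 g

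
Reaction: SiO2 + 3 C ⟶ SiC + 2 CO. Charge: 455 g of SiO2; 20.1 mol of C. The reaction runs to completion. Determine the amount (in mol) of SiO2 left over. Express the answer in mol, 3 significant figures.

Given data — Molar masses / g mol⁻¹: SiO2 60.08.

n(SiO2) = 455.0 / 60.08 = 7.573 mol
n(C) = 20.10 mol
n/ν for SiO2 = 7.573/1 = 7.573
n/ν for C = 20.10/3 = 6.700
Smallest n/ν is C → limiting reagent.
SiO2 consumed = (1/3) × 20.10 = 6.700 mol
SiO2 remaining = 7.573 − 6.700 = 0.8730 mol

0.873 mol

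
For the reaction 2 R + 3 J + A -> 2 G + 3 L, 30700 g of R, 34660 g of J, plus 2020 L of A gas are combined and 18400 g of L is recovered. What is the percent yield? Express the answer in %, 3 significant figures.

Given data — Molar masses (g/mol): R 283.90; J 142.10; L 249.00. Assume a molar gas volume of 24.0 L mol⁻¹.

45.6 %

n(R) = 30700 / 283.90 = 108.1 mol
n(J) = 34660 / 142.10 = 243.9 mol
n(A) = 2020 / 24.0 = 84.17 mol
n/ν for R = 108.1/2 = 54.05
n/ν for J = 243.9/3 = 81.30
n/ν for A = 84.17/1 = 84.17
Smallest n/ν is R → limiting reagent.
theoretical n(L) = (3/2) × 108.1 = 162.2 mol → 40390 g
% yield = 18400 / 40390 × 100 = 45.56 %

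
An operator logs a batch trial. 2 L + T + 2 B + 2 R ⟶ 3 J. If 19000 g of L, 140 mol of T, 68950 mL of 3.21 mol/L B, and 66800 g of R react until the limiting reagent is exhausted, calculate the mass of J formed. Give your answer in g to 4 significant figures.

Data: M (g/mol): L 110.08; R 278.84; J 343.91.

n(L) = 19000 / 110.08 = 172.6 mol
n(T) = 140.0 mol
n(B) = 3.21 × 68950/1000 = 221.3 mol
n(R) = 66800 / 278.84 = 239.6 mol
n/ν for L = 172.6/2 = 86.30
n/ν for T = 140.0/1 = 140.0
n/ν for B = 221.3/2 = 110.7
n/ν for R = 239.6/2 = 119.8
Smallest n/ν is L → limiting reagent.
n(J) = (3/2) × 172.6 = 258.9 mol
mass = 258.9 × 343.91 = 89040 g

89040 g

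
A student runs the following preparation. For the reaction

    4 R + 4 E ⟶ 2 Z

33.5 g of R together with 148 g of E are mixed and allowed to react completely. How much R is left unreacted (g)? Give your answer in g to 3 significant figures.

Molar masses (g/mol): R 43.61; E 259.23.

8.60 g

n(R) = 33.50 / 43.61 = 0.7682 mol
n(E) = 148.0 / 259.23 = 0.5709 mol
n/ν → R: 0.1921, E: 0.1427; E is limiting.
R consumed = (4/4) × 0.5709 = 0.5709 mol
R remaining = 0.7682 − 0.5709 = 0.1973 mol
mass = 0.1973 × 43.61 = 8.604 g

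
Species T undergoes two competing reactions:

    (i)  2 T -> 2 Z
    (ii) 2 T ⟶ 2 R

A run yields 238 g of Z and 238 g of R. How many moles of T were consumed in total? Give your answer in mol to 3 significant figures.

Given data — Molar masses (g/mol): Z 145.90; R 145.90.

n(Z) = 238 / 145.90 = 1.631 mol
n(R) = 238 / 145.90 = 1.631 mol
n(T) via (i) = (2/2)×1.631 = 1.631 mol
n(T) via (ii) = (2/2)×1.631 = 1.631 mol
total n(T) = 1.631 + 1.631 = 3.262 mol

3.26 mol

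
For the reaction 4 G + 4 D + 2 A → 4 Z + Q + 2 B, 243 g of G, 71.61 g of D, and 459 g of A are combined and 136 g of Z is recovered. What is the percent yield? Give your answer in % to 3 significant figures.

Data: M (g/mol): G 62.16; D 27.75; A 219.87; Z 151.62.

n(G) = 243.0 / 62.16 = 3.909 mol
n(D) = 71.61 / 27.75 = 2.581 mol
n(A) = 459.0 / 219.87 = 2.088 mol
n/ν for G = 3.909/4 = 0.9773
n/ν for D = 2.581/4 = 0.6453
n/ν for A = 2.088/2 = 1.044
Smallest n/ν is D → limiting reagent.
theoretical n(Z) = (4/4) × 2.581 = 2.581 mol → 391.3 g
% yield = 136 / 391.3 × 100 = 34.76 %

34.8 %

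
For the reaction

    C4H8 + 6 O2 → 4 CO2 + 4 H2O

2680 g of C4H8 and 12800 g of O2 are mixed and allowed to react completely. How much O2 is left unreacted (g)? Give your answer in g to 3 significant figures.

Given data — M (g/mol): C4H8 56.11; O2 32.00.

n(C4H8) = 2680 / 56.11 = 47.76 mol
n(O2) = 12800 / 32.00 = 400.0 mol
n/ν for C4H8 = 47.76/1 = 47.76
n/ν for O2 = 400.0/6 = 66.67
Smallest n/ν is C4H8 → limiting reagent.
O2 consumed = (6/1) × 47.76 = 286.6 mol
O2 remaining = 400.0 − 286.6 = 113.4 mol
mass = 113.4 × 32.00 = 3629 g

3630 g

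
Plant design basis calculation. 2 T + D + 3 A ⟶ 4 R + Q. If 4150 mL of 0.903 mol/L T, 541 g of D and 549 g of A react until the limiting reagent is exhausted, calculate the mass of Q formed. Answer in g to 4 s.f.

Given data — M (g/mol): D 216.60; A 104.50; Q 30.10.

n(T) = 0.903 × 4150/1000 = 3.747 mol
n(D) = 541.0 / 216.60 = 2.498 mol
n(A) = 549.0 / 104.50 = 5.254 mol
n/ν for T = 3.747/2 = 1.874
n/ν for D = 2.498/1 = 2.498
n/ν for A = 5.254/3 = 1.751
Smallest n/ν is A → limiting reagent.
n(Q) = (1/3) × 5.254 = 1.751 mol
mass = 1.751 × 30.10 = 52.71 g

52.71 g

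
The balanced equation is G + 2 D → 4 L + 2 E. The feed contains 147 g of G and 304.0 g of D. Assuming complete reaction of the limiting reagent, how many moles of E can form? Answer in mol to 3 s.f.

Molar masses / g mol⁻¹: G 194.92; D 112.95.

1.51 mol

n(G) = 147.0 / 194.92 = 0.7542 mol
n(D) = 304.0 / 112.95 = 2.691 mol
n/ν for G = 0.7542/1 = 0.7542
n/ν for D = 2.691/2 = 1.346
Smallest n/ν is G → limiting reagent.
n(E) = (2/1) × 0.7542 = 1.508 mol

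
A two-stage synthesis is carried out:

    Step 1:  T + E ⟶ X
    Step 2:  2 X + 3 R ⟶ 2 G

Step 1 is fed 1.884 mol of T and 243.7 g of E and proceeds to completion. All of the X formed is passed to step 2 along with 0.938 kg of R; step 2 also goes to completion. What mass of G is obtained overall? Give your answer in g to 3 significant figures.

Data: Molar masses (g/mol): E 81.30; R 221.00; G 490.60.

Step 1:
n(T) = 1.884 mol
n(E) = 243.7 / 81.30 = 2.998 mol
n/ν → T: 1.884, E: 2.998; T is limiting.
n(X) produced = (1/1) × 1.884 = 1.884 mol
Step 2:
n(X) available = 1.884 mol
n(R) = 0.9380×1000 / 221.00 = 4.244 mol
n/ν → X: 0.9420, R: 1.415; X is limiting.
n(G) = (2/2) × 1.884 = 1.884 mol
mass = 1.884 × 490.60 = 924.3 g

924 g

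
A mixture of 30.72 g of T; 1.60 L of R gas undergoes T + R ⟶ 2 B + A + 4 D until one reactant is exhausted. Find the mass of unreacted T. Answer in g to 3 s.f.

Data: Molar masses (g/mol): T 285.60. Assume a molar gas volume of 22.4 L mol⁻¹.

n(T) = 30.72 / 285.60 = 0.1076 mol
n(R) = 1.600 / 22.4 = 0.07143 mol
n/ν → T: 0.1076, R: 0.07143; R is limiting.
T consumed = (1/1) × 0.07143 = 0.07143 mol
T remaining = 0.1076 − 0.07143 = 0.03617 mol
mass = 0.03617 × 285.60 = 10.33 g

10.3 g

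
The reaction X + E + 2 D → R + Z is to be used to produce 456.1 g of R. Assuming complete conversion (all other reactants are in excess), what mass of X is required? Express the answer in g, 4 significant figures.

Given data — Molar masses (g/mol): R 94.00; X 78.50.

380.9 g

n(R) = 456.1 / 94.00 = 4.852 mol
n(X) = (1/1) × 4.852 = 4.852 mol
mass = 4.852 × 78.50 = 380.9 g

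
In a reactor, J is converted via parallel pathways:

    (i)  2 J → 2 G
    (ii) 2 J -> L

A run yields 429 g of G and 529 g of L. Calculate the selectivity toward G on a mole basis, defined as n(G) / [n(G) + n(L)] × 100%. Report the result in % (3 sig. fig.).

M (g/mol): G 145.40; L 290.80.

61.9 %

n(G) = 429 / 145.40 = 2.950 mol
n(L) = 529 / 290.80 = 1.819 mol
selectivity = 2.950/(2.950+1.819) × 100 = 61.86 %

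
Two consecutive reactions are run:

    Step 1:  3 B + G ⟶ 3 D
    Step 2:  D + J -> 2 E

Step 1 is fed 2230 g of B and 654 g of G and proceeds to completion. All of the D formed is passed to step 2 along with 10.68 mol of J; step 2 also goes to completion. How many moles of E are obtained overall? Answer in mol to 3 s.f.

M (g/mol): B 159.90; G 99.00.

21.4 mol

Step 1:
n(B) = 2230 / 159.90 = 13.95 mol
n(G) = 654.0 / 99.00 = 6.606 mol
n/ν for B = 13.95/3 = 4.650
n/ν for G = 6.606/1 = 6.606
Smallest n/ν is B → limiting reagent.
n(D) produced = (3/3) × 13.95 = 13.95 mol
Step 2:
n(D) available = 13.95 mol
n(J) = 10.68 mol
n/ν for D = 13.95/1 = 13.95
n/ν for J = 10.68/1 = 10.68
Smallest n/ν is J → limiting reagent.
n(E) = (2/1) × 10.68 = 21.36 mol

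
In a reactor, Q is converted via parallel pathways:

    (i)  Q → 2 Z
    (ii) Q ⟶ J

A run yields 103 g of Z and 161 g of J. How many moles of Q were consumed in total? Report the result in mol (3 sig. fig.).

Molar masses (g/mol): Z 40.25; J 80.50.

n(Z) = 103 / 40.25 = 2.559 mol
n(J) = 161 / 80.50 = 2.000 mol
n(Q) via (i) = (1/2)×2.559 = 1.280 mol
n(Q) via (ii) = (1/1)×2.000 = 2.000 mol
total n(Q) = 1.280 + 2.000 = 3.280 mol

3.28 mol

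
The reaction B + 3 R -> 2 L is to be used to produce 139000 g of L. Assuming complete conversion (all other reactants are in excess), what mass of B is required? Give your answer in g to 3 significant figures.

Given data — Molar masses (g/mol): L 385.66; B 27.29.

4920 g

n(L) = 139000 / 385.66 = 360.4 mol
n(B) = (1/2) × 360.4 = 180.2 mol
mass = 180.2 × 27.29 = 4918 g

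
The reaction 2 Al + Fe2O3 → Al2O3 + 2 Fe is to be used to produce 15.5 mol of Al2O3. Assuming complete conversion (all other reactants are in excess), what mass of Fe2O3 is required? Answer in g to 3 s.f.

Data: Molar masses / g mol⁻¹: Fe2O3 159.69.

2480 g

n(Al2O3) = 15.50 mol
n(Fe2O3) = (1/1) × 15.50 = 15.50 mol
mass = 15.50 × 159.69 = 2475 g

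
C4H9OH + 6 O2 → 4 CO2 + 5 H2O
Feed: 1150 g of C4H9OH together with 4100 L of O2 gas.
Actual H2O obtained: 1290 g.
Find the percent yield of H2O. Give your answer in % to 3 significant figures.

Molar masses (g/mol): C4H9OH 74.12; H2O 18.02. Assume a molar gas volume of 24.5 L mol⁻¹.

n(C4H9OH) = 1150 / 74.12 = 15.52 mol
n(O2) = 4100 / 24.5 = 167.3 mol
n/ν for C4H9OH = 15.52/1 = 15.52
n/ν for O2 = 167.3/6 = 27.88
Smallest n/ν is C4H9OH → limiting reagent.
theoretical n(H2O) = (5/1) × 15.52 = 77.60 mol → 1398 g
% yield = 1290 / 1398 × 100 = 92.27 %

92.3 %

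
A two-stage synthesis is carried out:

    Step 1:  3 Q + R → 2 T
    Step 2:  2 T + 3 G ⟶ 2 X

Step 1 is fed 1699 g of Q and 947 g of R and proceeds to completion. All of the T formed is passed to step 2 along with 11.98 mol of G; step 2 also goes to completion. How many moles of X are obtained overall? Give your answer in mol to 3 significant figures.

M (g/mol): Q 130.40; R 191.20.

Step 1:
n(Q) = 1699 / 130.40 = 13.03 mol
n(R) = 947.0 / 191.20 = 4.953 mol
n/ν for Q = 13.03/3 = 4.343
n/ν for R = 4.953/1 = 4.953
Smallest n/ν is Q → limiting reagent.
n(T) produced = (2/3) × 13.03 = 8.687 mol
Step 2:
n(T) available = 8.687 mol
n(G) = 11.98 mol
n/ν for T = 8.687/2 = 4.344
n/ν for G = 11.98/3 = 3.993
Smallest n/ν is G → limiting reagent.
n(X) = (2/3) × 11.98 = 7.987 mol

7.99 mol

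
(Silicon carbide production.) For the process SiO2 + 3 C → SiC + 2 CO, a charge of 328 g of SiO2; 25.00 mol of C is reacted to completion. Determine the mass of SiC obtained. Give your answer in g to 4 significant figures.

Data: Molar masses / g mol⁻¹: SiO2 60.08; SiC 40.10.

n(SiO2) = 328.0 / 60.08 = 5.459 mol
n(C) = 25.00 mol
n/ν for SiO2 = 5.459/1 = 5.459
n/ν for C = 25.00/3 = 8.333
Smallest n/ν is SiO2 → limiting reagent.
n(SiC) = (1/1) × 5.459 = 5.459 mol
mass = 5.459 × 40.10 = 218.9 g

218.9 g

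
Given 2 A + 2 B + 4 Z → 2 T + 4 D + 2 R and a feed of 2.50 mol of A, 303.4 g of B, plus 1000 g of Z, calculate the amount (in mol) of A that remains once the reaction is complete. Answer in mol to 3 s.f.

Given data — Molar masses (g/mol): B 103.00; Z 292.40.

0.790 mol

n(A) = 2.500 mol
n(B) = 303.4 / 103.00 = 2.946 mol
n(Z) = 1000 / 292.40 = 3.420 mol
n/ν → A: 1.250, B: 1.473, Z: 0.8550; Z is limiting.
A consumed = (2/4) × 3.420 = 1.710 mol
A remaining = 2.500 − 1.710 = 0.7900 mol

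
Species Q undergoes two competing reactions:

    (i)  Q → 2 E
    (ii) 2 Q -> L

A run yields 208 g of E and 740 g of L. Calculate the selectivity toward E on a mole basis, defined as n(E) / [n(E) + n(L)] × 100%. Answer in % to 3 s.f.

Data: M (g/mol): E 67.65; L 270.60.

52.9 %

n(E) = 208 / 67.65 = 3.075 mol
n(L) = 740 / 270.60 = 2.735 mol
selectivity = 3.075/(3.075+2.735) × 100 = 52.93 %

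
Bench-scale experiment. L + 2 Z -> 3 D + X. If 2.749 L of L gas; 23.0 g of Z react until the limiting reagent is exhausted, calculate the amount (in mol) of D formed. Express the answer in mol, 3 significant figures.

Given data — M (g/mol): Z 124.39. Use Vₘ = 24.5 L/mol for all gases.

0.277 mol

n(L) = 2.749 / 24.5 = 0.1122 mol
n(Z) = 23.00 / 124.39 = 0.1849 mol
n/ν for L = 0.1122/1 = 0.1122
n/ν for Z = 0.1849/2 = 0.09245
Smallest n/ν is Z → limiting reagent.
n(D) = (3/2) × 0.1849 = 0.2774 mol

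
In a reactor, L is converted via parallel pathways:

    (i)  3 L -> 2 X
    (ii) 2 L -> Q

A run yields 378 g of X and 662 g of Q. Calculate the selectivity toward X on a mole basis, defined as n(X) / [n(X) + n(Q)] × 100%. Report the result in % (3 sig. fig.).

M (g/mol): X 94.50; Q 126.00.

43.2 %

n(X) = 378 / 94.50 = 4.000 mol
n(Q) = 662 / 126.00 = 5.254 mol
selectivity = 4.000/(4.000+5.254) × 100 = 43.22 %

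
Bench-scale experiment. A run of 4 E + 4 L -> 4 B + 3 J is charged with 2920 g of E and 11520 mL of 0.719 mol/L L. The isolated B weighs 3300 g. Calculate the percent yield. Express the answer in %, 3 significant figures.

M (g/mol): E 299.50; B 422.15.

94.4 %

n(E) = 2920 / 299.50 = 9.750 mol
n(L) = 0.719 × 11520/1000 = 8.283 mol
n/ν for E = 9.750/4 = 2.438
n/ν for L = 8.283/4 = 2.071
Smallest n/ν is L → limiting reagent.
theoretical n(B) = (4/4) × 8.283 = 8.283 mol → 3497 g
% yield = 3300 / 3497 × 100 = 94.37 %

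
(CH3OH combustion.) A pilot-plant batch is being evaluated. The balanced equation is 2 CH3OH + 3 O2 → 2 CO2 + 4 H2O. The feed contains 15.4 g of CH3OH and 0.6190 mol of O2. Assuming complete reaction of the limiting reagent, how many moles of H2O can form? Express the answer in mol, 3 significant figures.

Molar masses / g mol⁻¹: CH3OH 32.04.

n(CH3OH) = 15.40 / 32.04 = 0.4806 mol
n(O2) = 0.6190 mol
n/ν for CH3OH = 0.4806/2 = 0.2403
n/ν for O2 = 0.6190/3 = 0.2063
Smallest n/ν is O2 → limiting reagent.
n(H2O) = (4/3) × 0.6190 = 0.8253 mol

0.825 mol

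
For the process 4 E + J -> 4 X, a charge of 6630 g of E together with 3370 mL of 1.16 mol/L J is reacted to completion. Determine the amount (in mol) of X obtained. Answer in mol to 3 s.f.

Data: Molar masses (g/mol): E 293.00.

15.6 mol

n(E) = 6630 / 293.00 = 22.63 mol
n(J) = 1.16 × 3370/1000 = 3.909 mol
n/ν for E = 22.63/4 = 5.658
n/ν for J = 3.909/1 = 3.909
Smallest n/ν is J → limiting reagent.
n(X) = (4/1) × 3.909 = 15.64 mol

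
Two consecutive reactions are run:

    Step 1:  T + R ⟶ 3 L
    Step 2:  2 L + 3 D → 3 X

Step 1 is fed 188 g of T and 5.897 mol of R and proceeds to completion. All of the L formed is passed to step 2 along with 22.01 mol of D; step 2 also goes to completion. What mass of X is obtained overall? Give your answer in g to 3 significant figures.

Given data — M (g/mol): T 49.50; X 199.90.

3420 g

Step 1:
n(T) = 188.0 / 49.50 = 3.798 mol
n(R) = 5.897 mol
n/ν for T = 3.798/1 = 3.798
n/ν for R = 5.897/1 = 5.897
Smallest n/ν is T → limiting reagent.
n(L) produced = (3/1) × 3.798 = 11.39 mol
Step 2:
n(L) available = 11.39 mol
n(D) = 22.01 mol
n/ν for L = 11.39/2 = 5.695
n/ν for D = 22.01/3 = 7.337
Smallest n/ν is L → limiting reagent.
n(X) = (3/2) × 11.39 = 17.09 mol
mass = 17.09 × 199.90 = 3416 g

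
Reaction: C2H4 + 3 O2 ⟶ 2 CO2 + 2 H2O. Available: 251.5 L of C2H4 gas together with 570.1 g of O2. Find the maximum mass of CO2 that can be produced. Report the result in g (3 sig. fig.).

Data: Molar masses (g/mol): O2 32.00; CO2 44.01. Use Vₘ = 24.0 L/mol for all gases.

523 g

n(C2H4) = 251.5 / 24.0 = 10.48 mol
n(O2) = 570.1 / 32.00 = 17.82 mol
n/ν for C2H4 = 10.48/1 = 10.48
n/ν for O2 = 17.82/3 = 5.940
Smallest n/ν is O2 → limiting reagent.
n(CO2) = (2/3) × 17.82 = 11.88 mol
mass = 11.88 × 44.01 = 522.8 g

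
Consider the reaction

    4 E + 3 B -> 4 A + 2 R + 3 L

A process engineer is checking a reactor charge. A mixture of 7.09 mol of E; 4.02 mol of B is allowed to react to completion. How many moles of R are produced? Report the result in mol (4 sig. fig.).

n(E) = 7.090 mol
n(B) = 4.020 mol
n/ν for E = 7.090/4 = 1.773
n/ν for B = 4.020/3 = 1.340
Smallest n/ν is B → limiting reagent.
n(R) = (2/3) × 4.020 = 2.680 mol

2.680 mol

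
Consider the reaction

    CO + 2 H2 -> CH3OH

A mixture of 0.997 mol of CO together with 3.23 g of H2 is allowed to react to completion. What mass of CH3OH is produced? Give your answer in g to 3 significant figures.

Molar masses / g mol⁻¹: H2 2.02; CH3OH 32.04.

n(CO) = 0.9970 mol
n(H2) = 3.230 / 2.02 = 1.599 mol
n/ν → CO: 0.9970, H2: 0.7995; H2 is limiting.
n(CH3OH) = (1/2) × 1.599 = 0.7995 mol
mass = 0.7995 × 32.04 = 25.62 g

25.6 g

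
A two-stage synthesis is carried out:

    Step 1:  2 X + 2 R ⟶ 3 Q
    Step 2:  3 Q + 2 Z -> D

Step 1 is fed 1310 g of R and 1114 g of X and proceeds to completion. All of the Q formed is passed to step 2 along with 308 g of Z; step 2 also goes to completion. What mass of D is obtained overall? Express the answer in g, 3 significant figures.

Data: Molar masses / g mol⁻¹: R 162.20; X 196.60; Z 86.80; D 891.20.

Step 1:
n(R) = 1310 / 162.20 = 8.076 mol
n(X) = 1114 / 196.60 = 5.666 mol
n/ν → R: 4.038, X: 2.833; X is limiting.
n(Q) produced = (3/2) × 5.666 = 8.499 mol
Step 2:
n(Q) available = 8.499 mol
n(Z) = 308.0 / 86.80 = 3.548 mol
n/ν → Q: 2.833, Z: 1.774; Z is limiting.
n(D) = (1/2) × 3.548 = 1.774 mol
mass = 1.774 × 891.20 = 1581 g

1580 g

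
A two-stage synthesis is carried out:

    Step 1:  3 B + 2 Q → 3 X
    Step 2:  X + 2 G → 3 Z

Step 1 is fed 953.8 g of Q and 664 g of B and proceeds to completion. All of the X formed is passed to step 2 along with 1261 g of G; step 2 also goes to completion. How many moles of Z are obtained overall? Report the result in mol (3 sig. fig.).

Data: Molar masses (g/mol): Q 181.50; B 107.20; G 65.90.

18.6 mol

Step 1:
n(Q) = 953.8 / 181.50 = 5.255 mol
n(B) = 664.0 / 107.20 = 6.194 mol
n/ν for Q = 5.255/2 = 2.628
n/ν for B = 6.194/3 = 2.065
Smallest n/ν is B → limiting reagent.
n(X) produced = (3/3) × 6.194 = 6.194 mol
Step 2:
n(X) available = 6.194 mol
n(G) = 1261 / 65.90 = 19.14 mol
n/ν for X = 6.194/1 = 6.194
n/ν for G = 19.14/2 = 9.570
Smallest n/ν is X → limiting reagent.
n(Z) = (3/1) × 6.194 = 18.58 mol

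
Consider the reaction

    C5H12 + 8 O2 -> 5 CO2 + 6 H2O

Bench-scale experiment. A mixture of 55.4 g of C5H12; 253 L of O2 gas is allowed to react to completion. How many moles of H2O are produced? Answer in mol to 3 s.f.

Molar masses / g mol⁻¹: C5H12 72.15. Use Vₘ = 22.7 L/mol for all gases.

4.61 mol

n(C5H12) = 55.40 / 72.15 = 0.7678 mol
n(O2) = 253.0 / 22.7 = 11.15 mol
n/ν → C5H12: 0.7678, O2: 1.394; C5H12 is limiting.
n(H2O) = (6/1) × 0.7678 = 4.607 mol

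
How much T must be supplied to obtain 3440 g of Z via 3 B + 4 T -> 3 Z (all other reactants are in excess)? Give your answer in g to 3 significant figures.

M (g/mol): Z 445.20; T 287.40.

2960 g

n(Z) = 3440 / 445.20 = 7.727 mol
n(T) = (4/3) × 7.727 = 10.30 mol
mass = 10.30 × 287.40 = 2960 g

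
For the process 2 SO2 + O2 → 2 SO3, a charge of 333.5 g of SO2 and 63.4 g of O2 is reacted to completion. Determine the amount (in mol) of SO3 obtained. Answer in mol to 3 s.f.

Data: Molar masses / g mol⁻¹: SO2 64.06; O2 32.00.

3.96 mol

n(SO2) = 333.5 / 64.06 = 5.206 mol
n(O2) = 63.40 / 32.00 = 1.981 mol
n/ν → SO2: 2.603, O2: 1.981; O2 is limiting.
n(SO3) = (2/1) × 1.981 = 3.962 mol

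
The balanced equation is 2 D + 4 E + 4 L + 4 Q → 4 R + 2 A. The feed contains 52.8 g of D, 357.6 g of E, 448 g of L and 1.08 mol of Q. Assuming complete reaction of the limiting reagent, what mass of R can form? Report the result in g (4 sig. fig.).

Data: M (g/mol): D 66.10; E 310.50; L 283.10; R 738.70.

797.8 g

n(D) = 52.80 / 66.10 = 0.7988 mol
n(E) = 357.6 / 310.50 = 1.152 mol
n(L) = 448.0 / 283.10 = 1.582 mol
n(Q) = 1.080 mol
n/ν → D: 0.3994, E: 0.2880, L: 0.3955, Q: 0.2700; Q is limiting.
n(R) = (4/4) × 1.080 = 1.080 mol
mass = 1.080 × 738.70 = 797.8 g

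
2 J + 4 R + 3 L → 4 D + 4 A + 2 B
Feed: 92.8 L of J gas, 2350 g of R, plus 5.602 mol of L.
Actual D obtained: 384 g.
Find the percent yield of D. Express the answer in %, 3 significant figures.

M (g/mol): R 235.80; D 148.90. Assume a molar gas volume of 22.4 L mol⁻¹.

34.5 %

n(J) = 92.80 / 22.4 = 4.143 mol
n(R) = 2350 / 235.80 = 9.966 mol
n(L) = 5.602 mol
n/ν → J: 2.072, R: 2.492, L: 1.867; L is limiting.
theoretical n(D) = (4/3) × 5.602 = 7.469 mol → 1112 g
% yield = 384 / 1112 × 100 = 34.53 %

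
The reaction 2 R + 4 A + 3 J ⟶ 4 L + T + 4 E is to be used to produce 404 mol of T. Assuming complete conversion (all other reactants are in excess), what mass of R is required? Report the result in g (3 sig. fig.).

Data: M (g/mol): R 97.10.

n(T) = 404.0 mol
n(R) = (2/1) × 404.0 = 808.0 mol
mass = 808.0 × 97.10 = 78460 g

78500 g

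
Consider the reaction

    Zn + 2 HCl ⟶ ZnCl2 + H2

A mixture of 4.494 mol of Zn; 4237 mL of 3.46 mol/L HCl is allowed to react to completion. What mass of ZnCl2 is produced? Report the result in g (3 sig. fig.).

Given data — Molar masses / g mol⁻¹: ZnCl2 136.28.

n(Zn) = 4.494 mol
n(HCl) = 3.46 × 4237/1000 = 14.66 mol
n/ν for Zn = 4.494/1 = 4.494
n/ν for HCl = 14.66/2 = 7.330
Smallest n/ν is Zn → limiting reagent.
n(ZnCl2) = (1/1) × 4.494 = 4.494 mol
mass = 4.494 × 136.28 = 612.4 g

612 g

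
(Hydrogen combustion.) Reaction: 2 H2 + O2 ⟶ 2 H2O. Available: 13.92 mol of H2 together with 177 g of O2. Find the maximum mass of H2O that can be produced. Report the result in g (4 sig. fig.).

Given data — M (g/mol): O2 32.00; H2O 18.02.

n(H2) = 13.92 mol
n(O2) = 177.0 / 32.00 = 5.531 mol
n/ν → H2: 6.960, O2: 5.531; O2 is limiting.
n(H2O) = (2/1) × 5.531 = 11.06 mol
mass = 11.06 × 18.02 = 199.3 g

199.3 g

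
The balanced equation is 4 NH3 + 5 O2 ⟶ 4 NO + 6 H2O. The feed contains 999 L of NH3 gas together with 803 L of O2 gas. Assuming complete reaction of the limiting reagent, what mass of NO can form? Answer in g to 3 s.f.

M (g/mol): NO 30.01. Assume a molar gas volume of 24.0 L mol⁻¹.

803 g

n(NH3) = 999.0 / 24.0 = 41.63 mol
n(O2) = 803.0 / 24.0 = 33.46 mol
n/ν for NH3 = 41.63/4 = 10.41
n/ν for O2 = 33.46/5 = 6.692
Smallest n/ν is O2 → limiting reagent.
n(NO) = (4/5) × 33.46 = 26.77 mol
mass = 26.77 × 30.01 = 803.4 g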